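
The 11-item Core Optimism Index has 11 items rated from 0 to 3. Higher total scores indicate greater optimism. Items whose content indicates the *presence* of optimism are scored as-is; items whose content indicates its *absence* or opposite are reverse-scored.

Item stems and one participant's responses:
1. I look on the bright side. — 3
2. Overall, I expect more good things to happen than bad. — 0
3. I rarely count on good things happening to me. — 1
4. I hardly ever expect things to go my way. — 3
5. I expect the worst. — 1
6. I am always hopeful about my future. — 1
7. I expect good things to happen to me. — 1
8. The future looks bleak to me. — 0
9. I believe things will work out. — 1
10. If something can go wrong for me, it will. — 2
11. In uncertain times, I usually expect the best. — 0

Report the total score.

14

Items 3, 4, 5, 8, 10 describe the absence/opposite of optimism → reverse-score.
on a 0–3 scale, reversed = 3 − raw.
  item 1: 3
  item 2: 0
  item 3: 3 − 1 = 2
  item 4: 3 − 3 = 0
  item 5: 3 − 1 = 2
  item 6: 1
  item 7: 1
  item 8: 3 − 0 = 3
  item 9: 1
  item 10: 3 − 2 = 1
  item 11: 0
Total = 3 + 0 + 2 + 0 + 2 + 1 + 1 + 3 + 1 + 1 + 0 = 14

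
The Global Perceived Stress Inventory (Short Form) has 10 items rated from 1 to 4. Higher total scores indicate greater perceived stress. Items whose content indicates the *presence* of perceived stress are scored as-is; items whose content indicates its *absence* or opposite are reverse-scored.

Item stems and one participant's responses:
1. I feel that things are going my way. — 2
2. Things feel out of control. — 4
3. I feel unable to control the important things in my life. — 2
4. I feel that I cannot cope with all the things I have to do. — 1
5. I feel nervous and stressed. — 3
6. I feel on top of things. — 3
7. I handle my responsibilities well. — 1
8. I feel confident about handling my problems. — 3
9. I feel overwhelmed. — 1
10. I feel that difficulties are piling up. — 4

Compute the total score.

Items 1, 6, 7, 8 describe the absence/opposite of perceived stress → reverse-score.
reversed = (1+4) − raw = 5 − raw.
  item 1: 5 − 2 = 3
  item 2: 4
  item 3: 2
  item 4: 1
  item 5: 3
  item 6: 5 − 3 = 2
  item 7: 5 − 1 = 4
  item 8: 5 − 3 = 2
  item 9: 1
  item 10: 4
Total = 3 + 4 + 2 + 1 + 3 + 2 + 4 + 2 + 1 + 4 = 26

26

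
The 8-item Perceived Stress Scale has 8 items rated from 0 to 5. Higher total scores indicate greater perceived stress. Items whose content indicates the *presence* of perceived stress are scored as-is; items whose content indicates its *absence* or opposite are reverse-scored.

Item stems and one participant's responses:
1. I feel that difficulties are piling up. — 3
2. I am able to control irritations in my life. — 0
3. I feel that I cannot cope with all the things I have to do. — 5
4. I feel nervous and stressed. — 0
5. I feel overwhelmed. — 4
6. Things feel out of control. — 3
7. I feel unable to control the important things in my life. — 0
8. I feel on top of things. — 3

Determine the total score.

Items 2, 8 describe the absence/opposite of perceived stress → reverse-score.
reverse-coded value = 5 − response.
  item 1: 3
  item 2: 5 − 0 = 5
  item 3: 5
  item 4: 0
  item 5: 4
  item 6: 3
  item 7: 0
  item 8: 5 − 3 = 2
Total = 3 + 5 + 5 + 0 + 4 + 3 + 0 + 2 = 22

22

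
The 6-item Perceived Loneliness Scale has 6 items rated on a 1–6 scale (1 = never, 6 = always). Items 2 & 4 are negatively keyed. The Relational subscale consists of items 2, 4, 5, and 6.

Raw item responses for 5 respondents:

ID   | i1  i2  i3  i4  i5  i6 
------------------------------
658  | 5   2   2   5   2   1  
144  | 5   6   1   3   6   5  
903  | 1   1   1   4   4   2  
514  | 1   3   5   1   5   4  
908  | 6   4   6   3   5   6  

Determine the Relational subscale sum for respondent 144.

16

Respondent 144 raw: 5, 6, 1, 3, 6, 5.
Relational items: 2, 4, 5, 6.
Reverse-coded (reversed = (1+6) − raw = 7 − raw):
  item 2: 7 − 6 = 1
  item 4: 7 − 3 = 4
  item 5: 6
  item 6: 5
Sum = 1 + 4 + 6 + 5 = 16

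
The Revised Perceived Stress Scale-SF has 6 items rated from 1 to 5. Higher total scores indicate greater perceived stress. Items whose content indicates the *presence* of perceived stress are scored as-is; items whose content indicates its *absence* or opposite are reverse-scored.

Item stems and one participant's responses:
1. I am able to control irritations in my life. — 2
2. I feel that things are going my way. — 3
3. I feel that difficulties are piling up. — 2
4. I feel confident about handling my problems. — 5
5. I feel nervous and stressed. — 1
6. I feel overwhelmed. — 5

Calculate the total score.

16

Items 1, 2, 4 describe the absence/opposite of perceived stress → reverse-score.
on a 1–5 scale, reversed = 6 − raw.
  item 1: 6 − 2 = 4
  item 2: 6 − 3 = 3
  item 3: 2
  item 4: 6 − 5 = 1
  item 5: 1
  item 6: 5
Total = 4 + 3 + 2 + 1 + 1 + 5 = 16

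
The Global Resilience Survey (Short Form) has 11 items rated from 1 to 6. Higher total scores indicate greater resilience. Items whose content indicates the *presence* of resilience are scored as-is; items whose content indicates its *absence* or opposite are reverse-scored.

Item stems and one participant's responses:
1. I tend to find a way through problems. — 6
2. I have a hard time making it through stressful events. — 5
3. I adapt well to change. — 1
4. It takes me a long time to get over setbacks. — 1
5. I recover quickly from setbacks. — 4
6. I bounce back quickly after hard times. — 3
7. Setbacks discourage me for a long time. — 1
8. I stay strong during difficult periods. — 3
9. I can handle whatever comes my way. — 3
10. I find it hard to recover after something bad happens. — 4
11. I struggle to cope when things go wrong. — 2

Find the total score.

Items 2, 4, 7, 10, 11 describe the absence/opposite of resilience → reverse-score.
reverse-coded value = 7 − response.
  item 1: 6
  item 2: 7 − 5 = 2
  item 3: 1
  item 4: 7 − 1 = 6
  item 5: 4
  item 6: 3
  item 7: 7 − 1 = 6
  item 8: 3
  item 9: 3
  item 10: 7 − 4 = 3
  item 11: 7 − 2 = 5
Total = 6 + 2 + 1 + 6 + 4 + 3 + 6 + 3 + 3 + 3 + 5 = 42

42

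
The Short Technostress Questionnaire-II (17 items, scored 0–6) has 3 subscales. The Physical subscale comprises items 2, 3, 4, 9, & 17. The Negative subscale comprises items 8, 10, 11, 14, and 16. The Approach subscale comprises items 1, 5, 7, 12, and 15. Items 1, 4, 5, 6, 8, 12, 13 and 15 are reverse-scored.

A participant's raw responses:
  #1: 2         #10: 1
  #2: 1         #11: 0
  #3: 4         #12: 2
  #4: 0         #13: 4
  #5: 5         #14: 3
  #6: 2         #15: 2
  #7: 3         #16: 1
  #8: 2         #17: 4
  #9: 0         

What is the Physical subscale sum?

15

Physical items: 2, 3, 4, 9, 17.
Of these, item 4 is reverse-scored; on a 0–6 scale, reversed = 6 − raw.
  item 2: 1
  item 3: 4
  item 4: 6 − 0 = 6
  item 9: 0
  item 17: 4
Sum = 1 + 4 + 6 + 0 + 4 = 15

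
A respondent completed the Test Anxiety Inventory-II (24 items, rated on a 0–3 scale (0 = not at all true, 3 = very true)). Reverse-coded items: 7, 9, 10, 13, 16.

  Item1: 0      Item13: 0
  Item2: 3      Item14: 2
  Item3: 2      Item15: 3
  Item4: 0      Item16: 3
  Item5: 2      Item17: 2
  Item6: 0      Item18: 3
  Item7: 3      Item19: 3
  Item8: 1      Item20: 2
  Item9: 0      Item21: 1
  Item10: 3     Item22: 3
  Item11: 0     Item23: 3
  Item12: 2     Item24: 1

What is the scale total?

39

Reversing items 7, 9, 10, 13, and 16 with 3 − raw:
Total = 0 + 3 + 2 + 0 + 2 + 0 + (3−3) + 1 + (3−0) + (3−3) + 0 + 2 + (3−0) + 2 + 3 + (3−3) + 2 + 3 + 3 + 2 + 1 + 3 + 3 + 1
      = 0 + 3 + 2 + 0 + 2 + 0 + 0 + 1 + 3 + 0 + 0 + 2 + 3 + 2 + 3 + 0 + 2 + 3 + 3 + 2 + 1 + 3 + 3 + 1 = 39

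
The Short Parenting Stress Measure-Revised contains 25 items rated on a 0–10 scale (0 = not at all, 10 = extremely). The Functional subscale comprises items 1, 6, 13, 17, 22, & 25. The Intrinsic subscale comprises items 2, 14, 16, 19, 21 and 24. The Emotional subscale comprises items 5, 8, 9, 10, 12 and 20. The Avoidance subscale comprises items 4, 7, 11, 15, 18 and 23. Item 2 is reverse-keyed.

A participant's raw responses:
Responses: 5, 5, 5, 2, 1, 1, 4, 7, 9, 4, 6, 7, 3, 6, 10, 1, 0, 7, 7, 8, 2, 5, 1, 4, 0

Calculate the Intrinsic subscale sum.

Intrinsic items: 2, 14, 16, 19, 21, 24.
Of these, item 2 is reverse-keyed; reversed = (0+10) − raw = 10 − raw.
  item 2: 10 − 5 = 5
  item 14: 6
  item 16: 1
  item 19: 7
  item 21: 2
  item 24: 4
Sum = 5 + 6 + 1 + 7 + 2 + 4 = 25

25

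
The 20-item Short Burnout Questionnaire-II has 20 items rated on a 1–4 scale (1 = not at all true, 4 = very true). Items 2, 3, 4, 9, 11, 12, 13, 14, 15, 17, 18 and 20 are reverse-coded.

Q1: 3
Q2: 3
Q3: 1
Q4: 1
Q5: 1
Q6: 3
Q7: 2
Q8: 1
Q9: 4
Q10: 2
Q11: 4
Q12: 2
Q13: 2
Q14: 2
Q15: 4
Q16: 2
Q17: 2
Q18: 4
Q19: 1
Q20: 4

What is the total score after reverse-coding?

Reversing items 2, 3, 4, 9, 11, 12, 13, 14, 15, 17, 18, & 20 with 5 − raw:
Total = 3 + (5−3) + (5−1) + (5−1) + 1 + 3 + 2 + 1 + (5−4) + 2 + (5−4) + (5−2) + (5−2) + (5−2) + (5−4) + 2 + (5−2) + (5−4) + 1 + (5−4)
      = 3 + 2 + 4 + 4 + 1 + 3 + 2 + 1 + 1 + 2 + 1 + 3 + 3 + 3 + 1 + 2 + 3 + 1 + 1 + 1 = 42

42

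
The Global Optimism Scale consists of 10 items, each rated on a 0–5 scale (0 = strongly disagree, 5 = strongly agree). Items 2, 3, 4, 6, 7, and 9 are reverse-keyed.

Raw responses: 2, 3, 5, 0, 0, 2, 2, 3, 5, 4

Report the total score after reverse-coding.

Reversing items 2, 3, 4, 6, 7, & 9 with 5 − raw:
Total = 2 + (5−3) + (5−5) + (5−0) + 0 + (5−2) + (5−2) + 3 + (5−5) + 4
      = 2 + 2 + 0 + 5 + 0 + 3 + 3 + 3 + 0 + 4 = 22

22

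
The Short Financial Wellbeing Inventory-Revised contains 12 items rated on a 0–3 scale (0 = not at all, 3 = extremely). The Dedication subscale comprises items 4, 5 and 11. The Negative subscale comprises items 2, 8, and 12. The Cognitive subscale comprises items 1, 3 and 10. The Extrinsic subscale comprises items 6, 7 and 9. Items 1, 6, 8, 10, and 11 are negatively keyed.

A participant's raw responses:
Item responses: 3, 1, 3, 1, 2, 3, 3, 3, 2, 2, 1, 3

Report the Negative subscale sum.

4

Negative items: 2, 8, 12.
Of these, item 8 is negatively keyed; on a 0–3 scale, reversed = 3 − raw.
  item 2: 1
  item 8: 3 − 3 = 0
  item 12: 3
Sum = 1 + 0 + 3 = 4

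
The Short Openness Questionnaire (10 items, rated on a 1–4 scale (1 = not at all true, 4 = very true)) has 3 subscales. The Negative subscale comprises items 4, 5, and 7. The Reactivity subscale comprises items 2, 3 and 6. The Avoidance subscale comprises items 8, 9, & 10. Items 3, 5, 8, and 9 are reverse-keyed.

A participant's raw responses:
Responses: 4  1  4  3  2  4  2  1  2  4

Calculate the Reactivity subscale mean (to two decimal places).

2.00

Reactivity items: 2, 3, 6.
Of these, item 3 is reverse-keyed; on a 1–4 scale, reversed = 5 − raw.
  item 2: 1
  item 3: 5 − 4 = 1
  item 6: 4
Sum = 1 + 1 + 4 = 6
Mean = 6 / 3 = 2.00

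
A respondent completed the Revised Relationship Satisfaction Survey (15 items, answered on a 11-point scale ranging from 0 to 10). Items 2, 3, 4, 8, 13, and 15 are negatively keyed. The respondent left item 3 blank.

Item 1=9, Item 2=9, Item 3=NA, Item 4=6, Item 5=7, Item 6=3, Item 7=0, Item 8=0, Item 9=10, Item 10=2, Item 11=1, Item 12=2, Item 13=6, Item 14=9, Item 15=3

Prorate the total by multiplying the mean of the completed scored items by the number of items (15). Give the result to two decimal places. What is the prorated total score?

Reverse-coded (on a 0–10 scale, reversed = 10 − raw):
  item 2: 10 − 9 = 1
  item 4: 10 − 6 = 4
  item 8: 10 − 0 = 10
  item 13: 10 − 6 = 4
  item 15: 10 − 3 = 7
Completed scored items (14 of 15): 9, 1, 4, 7, 3, 0, 10, 10, 2, 1, 2, 4, 9, 7; sum = 69.
Person mean = 69 / 14 ≈ 4.9286
Prorated total = (69 / 14) × 15 = 73.93 (to 2 dp)

73.93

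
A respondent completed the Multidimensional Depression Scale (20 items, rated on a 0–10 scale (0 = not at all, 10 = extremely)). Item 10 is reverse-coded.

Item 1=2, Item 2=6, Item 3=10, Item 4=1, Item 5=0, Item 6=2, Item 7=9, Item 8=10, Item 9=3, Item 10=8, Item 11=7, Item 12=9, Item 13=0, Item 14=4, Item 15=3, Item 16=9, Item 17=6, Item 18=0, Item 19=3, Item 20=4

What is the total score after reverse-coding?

90

Reverse-coded items (reversed = (0+10) − raw = 10 − raw):
  item 10: 10 − 8 = 2
After reverse-coding: 2, 6, 10, 1, 0, 2, 9, 10, 3, 2, 7, 9, 0, 4, 3, 9, 6, 0, 3, 4
Total = 2 + 6 + 10 + 1 + 0 + 2 + 9 + 10 + 3 + 2 + 7 + 9 + 0 + 4 + 3 + 9 + 6 + 0 + 3 + 4 = 90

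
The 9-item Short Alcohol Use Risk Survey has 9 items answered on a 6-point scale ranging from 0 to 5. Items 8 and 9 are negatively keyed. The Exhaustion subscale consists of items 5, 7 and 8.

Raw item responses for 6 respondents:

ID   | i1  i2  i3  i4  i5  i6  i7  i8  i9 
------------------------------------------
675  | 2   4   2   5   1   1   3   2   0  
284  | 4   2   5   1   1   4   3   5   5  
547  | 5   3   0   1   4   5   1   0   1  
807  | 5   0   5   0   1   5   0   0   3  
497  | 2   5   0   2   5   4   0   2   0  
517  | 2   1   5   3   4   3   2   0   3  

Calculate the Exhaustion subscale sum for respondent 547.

10

Respondent 547 raw: 5, 3, 0, 1, 4, 5, 1, 0, 1.
Exhaustion items: 5, 7, 8.
Reverse-coded (on a 0–5 scale, reversed = 5 − raw):
  item 5: 4
  item 7: 1
  item 8: 5 − 0 = 5
Sum = 4 + 1 + 5 = 10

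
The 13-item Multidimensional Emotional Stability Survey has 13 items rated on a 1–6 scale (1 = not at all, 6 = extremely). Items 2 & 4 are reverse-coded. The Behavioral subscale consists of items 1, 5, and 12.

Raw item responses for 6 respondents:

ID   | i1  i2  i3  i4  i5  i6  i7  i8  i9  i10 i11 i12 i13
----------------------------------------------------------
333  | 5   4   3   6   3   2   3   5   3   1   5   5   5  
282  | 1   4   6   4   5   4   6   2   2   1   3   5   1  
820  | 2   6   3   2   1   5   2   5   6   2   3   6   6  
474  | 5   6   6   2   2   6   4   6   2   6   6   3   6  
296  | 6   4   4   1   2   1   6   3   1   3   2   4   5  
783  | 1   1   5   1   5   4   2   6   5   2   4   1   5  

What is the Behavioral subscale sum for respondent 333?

Respondent 333 raw: 5, 4, 3, 6, 3, 2, 3, 5, 3, 1, 5, 5, 5.
Behavioral items: 1, 5, 12.
Reverse-coded (reversed = (1+6) − raw = 7 − raw):
  item 1: 5
  item 5: 3
  item 12: 5
Sum = 5 + 3 + 5 = 13

13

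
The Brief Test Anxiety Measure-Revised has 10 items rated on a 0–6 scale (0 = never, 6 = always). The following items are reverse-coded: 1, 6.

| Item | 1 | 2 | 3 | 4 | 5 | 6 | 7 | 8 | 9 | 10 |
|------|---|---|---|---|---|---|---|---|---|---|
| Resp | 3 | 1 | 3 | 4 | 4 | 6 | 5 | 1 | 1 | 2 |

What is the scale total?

24

Reverse-coded items use 6 − raw:
  item 1: 6 − 3 = 3
  item 6: 6 − 6 = 0
After reverse-coding: 3, 1, 3, 4, 4, 0, 5, 1, 1, 2
Total = 3 + 1 + 3 + 4 + 4 + 0 + 5 + 1 + 1 + 2 = 24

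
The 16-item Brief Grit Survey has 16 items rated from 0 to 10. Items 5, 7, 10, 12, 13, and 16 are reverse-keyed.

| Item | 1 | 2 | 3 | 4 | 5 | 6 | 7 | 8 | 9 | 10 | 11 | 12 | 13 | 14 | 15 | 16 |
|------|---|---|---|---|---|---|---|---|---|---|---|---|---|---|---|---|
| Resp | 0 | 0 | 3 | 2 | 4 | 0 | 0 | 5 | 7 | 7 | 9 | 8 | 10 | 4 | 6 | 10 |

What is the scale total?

Reversing items 5, 7, 10, 12, 13, & 16 with 10 − raw:
Total = 0 + 0 + 3 + 2 + (10−4) + 0 + (10−0) + 5 + 7 + (10−7) + 9 + (10−8) + (10−10) + 4 + 6 + (10−10)
      = 0 + 0 + 3 + 2 + 6 + 0 + 10 + 5 + 7 + 3 + 9 + 2 + 0 + 4 + 6 + 0 = 57

57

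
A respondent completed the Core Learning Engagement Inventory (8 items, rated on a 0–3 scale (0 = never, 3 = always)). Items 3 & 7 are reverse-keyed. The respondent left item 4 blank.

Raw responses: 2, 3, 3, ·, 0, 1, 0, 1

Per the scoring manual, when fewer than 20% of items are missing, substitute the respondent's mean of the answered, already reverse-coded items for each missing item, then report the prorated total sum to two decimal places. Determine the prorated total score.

11.43

Reverse-coded (on a 0–3 scale, reversed = 3 − raw):
  item 3: 3 − 3 = 0
  item 7: 3 − 0 = 3
Completed scored items (7 of 8): 2, 3, 0, 0, 1, 3, 1; sum = 10.
Person mean = 10 / 7 ≈ 1.4286
Prorated total = (10 / 7) × 8 = 11.43 (to 2 dp)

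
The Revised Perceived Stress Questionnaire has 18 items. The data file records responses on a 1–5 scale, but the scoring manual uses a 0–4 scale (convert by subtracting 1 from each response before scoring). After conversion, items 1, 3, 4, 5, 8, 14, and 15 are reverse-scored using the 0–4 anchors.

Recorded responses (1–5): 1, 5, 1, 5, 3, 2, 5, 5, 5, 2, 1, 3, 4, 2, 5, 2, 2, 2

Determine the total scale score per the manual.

35

Convert to 0–4: 0, 4, 0, 4, 2, 1, 4, 4, 4, 1, 0, 2, 3, 1, 4, 1, 1, 1
Reverse-coded (reverse-coded value = 4 − response):
  item 1: 4 − 0 = 4
  item 3: 4 − 0 = 4
  item 4: 4 − 4 = 0
  item 5: 4 − 2 = 2
  item 8: 4 − 4 = 0
  item 14: 4 − 1 = 3
  item 15: 4 − 4 = 0
Scored: 4, 4, 4, 0, 2, 1, 4, 0, 4, 1, 0, 2, 3, 3, 0, 1, 1, 1
Total = 35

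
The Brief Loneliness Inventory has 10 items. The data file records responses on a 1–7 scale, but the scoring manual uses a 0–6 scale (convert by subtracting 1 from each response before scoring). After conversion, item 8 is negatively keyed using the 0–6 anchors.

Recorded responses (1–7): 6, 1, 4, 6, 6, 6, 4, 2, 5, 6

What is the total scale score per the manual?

40

Convert to 0–6: 5, 0, 3, 5, 5, 5, 3, 1, 4, 5
Reverse-coded (reverse-coded value = 6 − response):
  item 8: 6 − 1 = 5
Scored: 5, 0, 3, 5, 5, 5, 3, 5, 4, 5
Total = 40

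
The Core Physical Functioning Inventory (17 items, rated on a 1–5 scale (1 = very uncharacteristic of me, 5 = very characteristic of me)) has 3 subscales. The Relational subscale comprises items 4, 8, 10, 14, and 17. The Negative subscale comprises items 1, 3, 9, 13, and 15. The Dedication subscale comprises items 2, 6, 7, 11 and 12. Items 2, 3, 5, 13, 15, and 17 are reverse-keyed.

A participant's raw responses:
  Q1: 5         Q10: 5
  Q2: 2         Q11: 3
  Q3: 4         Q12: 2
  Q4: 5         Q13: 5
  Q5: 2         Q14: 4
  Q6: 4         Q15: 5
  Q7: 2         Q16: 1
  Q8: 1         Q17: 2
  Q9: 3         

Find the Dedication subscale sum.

15

Dedication items: 2, 6, 7, 11, 12.
Of these, item 2 is reverse-keyed; reversed = (1+5) − raw = 6 − raw.
  item 2: 6 − 2 = 4
  item 6: 4
  item 7: 2
  item 11: 3
  item 12: 2
Sum = 4 + 4 + 2 + 3 + 2 = 15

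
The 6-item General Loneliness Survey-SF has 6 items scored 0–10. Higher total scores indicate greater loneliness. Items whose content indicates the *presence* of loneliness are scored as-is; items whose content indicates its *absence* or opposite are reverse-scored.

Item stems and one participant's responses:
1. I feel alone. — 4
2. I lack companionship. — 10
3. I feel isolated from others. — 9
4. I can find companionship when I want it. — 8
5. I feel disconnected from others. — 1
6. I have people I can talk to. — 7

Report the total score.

29

Items 4, 6 describe the absence/opposite of loneliness → reverse-score.
reversed = (0+10) − raw = 10 − raw.
  item 1: 4
  item 2: 10
  item 3: 9
  item 4: 10 − 8 = 2
  item 5: 1
  item 6: 10 − 7 = 3
Total = 4 + 10 + 9 + 2 + 1 + 3 = 29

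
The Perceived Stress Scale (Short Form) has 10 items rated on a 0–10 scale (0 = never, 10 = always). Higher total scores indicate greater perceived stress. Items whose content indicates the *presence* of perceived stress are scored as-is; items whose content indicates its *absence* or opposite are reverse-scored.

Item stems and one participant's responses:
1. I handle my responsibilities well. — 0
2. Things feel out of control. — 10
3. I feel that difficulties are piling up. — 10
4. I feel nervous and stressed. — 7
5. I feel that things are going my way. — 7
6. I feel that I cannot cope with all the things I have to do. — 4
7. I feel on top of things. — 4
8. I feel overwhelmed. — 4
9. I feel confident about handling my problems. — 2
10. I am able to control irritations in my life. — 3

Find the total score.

Items 1, 5, 7, 9, 10 describe the absence/opposite of perceived stress → reverse-score.
on a 0–10 scale, reversed = 10 − raw.
  item 1: 10 − 0 = 10
  item 2: 10
  item 3: 10
  item 4: 7
  item 5: 10 − 7 = 3
  item 6: 4
  item 7: 10 − 4 = 6
  item 8: 4
  item 9: 10 − 2 = 8
  item 10: 10 − 3 = 7
Total = 10 + 10 + 10 + 7 + 3 + 4 + 6 + 4 + 8 + 7 = 69

69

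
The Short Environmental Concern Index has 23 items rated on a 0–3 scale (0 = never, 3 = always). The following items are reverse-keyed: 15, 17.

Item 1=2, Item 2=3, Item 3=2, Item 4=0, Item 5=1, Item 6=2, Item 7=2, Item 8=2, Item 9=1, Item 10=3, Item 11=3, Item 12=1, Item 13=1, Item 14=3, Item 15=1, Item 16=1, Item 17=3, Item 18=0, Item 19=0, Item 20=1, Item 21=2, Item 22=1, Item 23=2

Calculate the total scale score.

Reverse-coded items (reverse-coded value = 3 − response):
  item 15: 3 − 1 = 2
  item 17: 3 − 3 = 0
After reverse-coding: 2, 3, 2, 0, 1, 2, 2, 2, 1, 3, 3, 1, 1, 3, 2, 1, 0, 0, 0, 1, 2, 1, 2
Total = 2 + 3 + 2 + 0 + 1 + 2 + 2 + 2 + 1 + 3 + 3 + 1 + 1 + 3 + 2 + 1 + 0 + 0 + 0 + 1 + 2 + 1 + 2 = 35

35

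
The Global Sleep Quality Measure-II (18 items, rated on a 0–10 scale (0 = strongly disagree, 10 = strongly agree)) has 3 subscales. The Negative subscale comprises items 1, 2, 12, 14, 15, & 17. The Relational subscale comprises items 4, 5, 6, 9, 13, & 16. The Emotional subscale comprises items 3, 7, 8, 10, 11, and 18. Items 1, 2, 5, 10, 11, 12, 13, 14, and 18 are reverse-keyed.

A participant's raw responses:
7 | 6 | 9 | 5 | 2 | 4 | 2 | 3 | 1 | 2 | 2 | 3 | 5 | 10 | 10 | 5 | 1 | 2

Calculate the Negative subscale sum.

25

Negative items: 1, 2, 12, 14, 15, 17.
Of these, items 1, 2, 12, & 14 are reverse-keyed; reverse-coded value = 10 − response.
  item 1: 10 − 7 = 3
  item 2: 10 − 6 = 4
  item 12: 10 − 3 = 7
  item 14: 10 − 10 = 0
  item 15: 10
  item 17: 1
Sum = 3 + 4 + 7 + 0 + 10 + 1 = 25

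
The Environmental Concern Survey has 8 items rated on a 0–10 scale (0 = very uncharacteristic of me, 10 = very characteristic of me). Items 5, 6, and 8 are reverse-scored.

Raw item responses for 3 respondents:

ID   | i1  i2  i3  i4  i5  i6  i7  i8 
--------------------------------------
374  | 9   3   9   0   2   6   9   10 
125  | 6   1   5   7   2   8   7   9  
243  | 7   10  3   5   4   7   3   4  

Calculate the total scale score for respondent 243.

43

Respondent 243 raw: 7, 10, 3, 5, 4, 7, 3, 4.
Reverse-coded (reverse-coded value = 10 − response):
  item 1: 7
  item 2: 10
  item 3: 3
  item 4: 5
  item 5: 10 − 4 = 6
  item 6: 10 − 7 = 3
  item 7: 3
  item 8: 10 − 4 = 6
Sum = 7 + 10 + 3 + 5 + 6 + 3 + 3 + 6 = 43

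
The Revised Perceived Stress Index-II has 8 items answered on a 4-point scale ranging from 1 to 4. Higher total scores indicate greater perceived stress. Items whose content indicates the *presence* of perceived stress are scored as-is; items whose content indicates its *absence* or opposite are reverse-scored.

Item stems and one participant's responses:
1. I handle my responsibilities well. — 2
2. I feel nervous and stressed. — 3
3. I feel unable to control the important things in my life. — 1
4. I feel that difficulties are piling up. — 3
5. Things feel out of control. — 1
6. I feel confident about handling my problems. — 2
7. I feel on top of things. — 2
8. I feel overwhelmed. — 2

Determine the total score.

19

Items 1, 6, 7 describe the absence/opposite of perceived stress → reverse-score.
reversed = (1+4) − raw = 5 − raw.
  item 1: 5 − 2 = 3
  item 2: 3
  item 3: 1
  item 4: 3
  item 5: 1
  item 6: 5 − 2 = 3
  item 7: 5 − 2 = 3
  item 8: 2
Total = 3 + 3 + 1 + 3 + 1 + 3 + 3 + 2 = 19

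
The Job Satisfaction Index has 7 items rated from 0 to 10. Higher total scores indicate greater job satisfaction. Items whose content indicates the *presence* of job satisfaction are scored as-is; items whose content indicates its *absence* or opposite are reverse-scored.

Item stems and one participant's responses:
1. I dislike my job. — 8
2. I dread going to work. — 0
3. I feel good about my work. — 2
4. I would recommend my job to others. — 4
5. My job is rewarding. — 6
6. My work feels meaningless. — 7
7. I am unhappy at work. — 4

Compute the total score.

Items 1, 2, 6, 7 describe the absence/opposite of job satisfaction → reverse-score.
on a 0–10 scale, reversed = 10 − raw.
  item 1: 10 − 8 = 2
  item 2: 10 − 0 = 10
  item 3: 2
  item 4: 4
  item 5: 6
  item 6: 10 − 7 = 3
  item 7: 10 − 4 = 6
Total = 2 + 10 + 2 + 4 + 6 + 3 + 6 = 33

33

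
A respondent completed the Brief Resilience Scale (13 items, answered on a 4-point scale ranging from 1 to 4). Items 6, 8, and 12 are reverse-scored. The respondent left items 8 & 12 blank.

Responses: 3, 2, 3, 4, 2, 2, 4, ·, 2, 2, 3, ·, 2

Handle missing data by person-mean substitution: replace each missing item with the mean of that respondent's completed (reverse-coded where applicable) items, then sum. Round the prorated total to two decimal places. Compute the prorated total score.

Reverse-coded (reversed = (1+4) − raw = 5 − raw):
  item 6: 5 − 2 = 3
Completed scored items (11 of 13): 3, 2, 3, 4, 2, 3, 4, 2, 2, 3, 2; sum = 30.
Person mean = 30 / 11 ≈ 2.7273
Prorated total = (30 / 11) × 13 = 35.45 (to 2 dp)

35.45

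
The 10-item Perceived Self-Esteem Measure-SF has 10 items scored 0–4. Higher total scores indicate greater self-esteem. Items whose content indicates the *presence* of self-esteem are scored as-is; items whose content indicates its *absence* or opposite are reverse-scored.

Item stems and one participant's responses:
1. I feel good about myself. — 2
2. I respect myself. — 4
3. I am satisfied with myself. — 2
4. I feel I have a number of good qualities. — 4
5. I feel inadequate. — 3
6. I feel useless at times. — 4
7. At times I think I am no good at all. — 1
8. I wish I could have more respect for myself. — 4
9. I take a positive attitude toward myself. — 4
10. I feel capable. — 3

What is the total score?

23

Items 5, 6, 7, 8 describe the absence/opposite of self-esteem → reverse-score.
reversed = (0+4) − raw = 4 − raw.
  item 1: 2
  item 2: 4
  item 3: 2
  item 4: 4
  item 5: 4 − 3 = 1
  item 6: 4 − 4 = 0
  item 7: 4 − 1 = 3
  item 8: 4 − 4 = 0
  item 9: 4
  item 10: 3
Total = 2 + 4 + 2 + 4 + 1 + 0 + 3 + 0 + 4 + 3 = 23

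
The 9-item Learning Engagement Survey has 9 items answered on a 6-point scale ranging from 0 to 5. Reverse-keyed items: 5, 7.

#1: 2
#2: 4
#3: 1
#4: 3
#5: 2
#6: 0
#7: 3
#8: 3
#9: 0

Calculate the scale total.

18

Raw sum = 18. Reverse-keyed items: 5, 7; their raw sum = 5.
Each reversal replaces raw with 5 − raw, changing the total by 5 − 2·raw per item.
Total = 18 + 2·5 − 2·5 = 18 + 10 − 10 = 18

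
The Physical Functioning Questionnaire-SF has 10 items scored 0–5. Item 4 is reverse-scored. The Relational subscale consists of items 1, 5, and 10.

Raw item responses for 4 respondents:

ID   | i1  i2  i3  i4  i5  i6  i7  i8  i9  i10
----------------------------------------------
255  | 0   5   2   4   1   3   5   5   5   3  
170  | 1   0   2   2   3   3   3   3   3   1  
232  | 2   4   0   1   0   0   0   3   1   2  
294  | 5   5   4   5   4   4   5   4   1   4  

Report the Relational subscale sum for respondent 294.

Respondent 294 raw: 5, 5, 4, 5, 4, 4, 5, 4, 1, 4.
Relational items: 1, 5, 10.
Reverse-coded (reverse-coded value = 5 − response):
  item 1: 5
  item 5: 4
  item 10: 4
Sum = 5 + 4 + 4 = 13

13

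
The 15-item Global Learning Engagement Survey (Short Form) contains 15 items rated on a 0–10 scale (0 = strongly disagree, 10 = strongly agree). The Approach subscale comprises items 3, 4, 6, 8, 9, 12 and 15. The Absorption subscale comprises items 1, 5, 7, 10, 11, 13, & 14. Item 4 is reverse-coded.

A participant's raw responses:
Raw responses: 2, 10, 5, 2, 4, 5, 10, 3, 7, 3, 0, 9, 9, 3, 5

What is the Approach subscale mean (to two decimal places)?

6.00

Approach items: 3, 4, 6, 8, 9, 12, 15.
Of these, item 4 is reverse-coded; reverse-coded value = 10 − response.
  item 3: 5
  item 4: 10 − 2 = 8
  item 6: 5
  item 8: 3
  item 9: 7
  item 12: 9
  item 15: 5
Sum = 5 + 8 + 5 + 3 + 7 + 9 + 5 = 42
Mean = 42 / 7 = 6.00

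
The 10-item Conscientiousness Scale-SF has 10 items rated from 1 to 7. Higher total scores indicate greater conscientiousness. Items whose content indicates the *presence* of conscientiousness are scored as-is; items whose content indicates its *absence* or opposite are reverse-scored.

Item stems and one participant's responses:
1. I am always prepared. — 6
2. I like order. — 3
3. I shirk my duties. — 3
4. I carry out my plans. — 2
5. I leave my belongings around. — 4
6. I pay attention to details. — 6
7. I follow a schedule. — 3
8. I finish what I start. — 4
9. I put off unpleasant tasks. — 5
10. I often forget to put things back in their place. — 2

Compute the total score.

Items 3, 5, 9, 10 describe the absence/opposite of conscientiousness → reverse-score.
reverse-coded value = 8 − response.
  item 1: 6
  item 2: 3
  item 3: 8 − 3 = 5
  item 4: 2
  item 5: 8 − 4 = 4
  item 6: 6
  item 7: 3
  item 8: 4
  item 9: 8 − 5 = 3
  item 10: 8 − 2 = 6
Total = 6 + 3 + 5 + 2 + 4 + 6 + 3 + 4 + 3 + 6 = 42

42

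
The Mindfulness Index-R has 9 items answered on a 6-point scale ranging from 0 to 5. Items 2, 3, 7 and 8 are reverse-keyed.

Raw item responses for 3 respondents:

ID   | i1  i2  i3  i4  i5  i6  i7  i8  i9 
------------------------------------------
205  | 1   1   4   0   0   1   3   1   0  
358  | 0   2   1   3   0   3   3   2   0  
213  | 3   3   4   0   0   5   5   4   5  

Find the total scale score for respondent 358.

18

Respondent 358 raw: 0, 2, 1, 3, 0, 3, 3, 2, 0.
Reverse-coded (on a 0–5 scale, reversed = 5 − raw):
  item 1: 0
  item 2: 5 − 2 = 3
  item 3: 5 − 1 = 4
  item 4: 3
  item 5: 0
  item 6: 3
  item 7: 5 − 3 = 2
  item 8: 5 − 2 = 3
  item 9: 0
Sum = 0 + 3 + 4 + 3 + 0 + 3 + 2 + 3 + 0 = 18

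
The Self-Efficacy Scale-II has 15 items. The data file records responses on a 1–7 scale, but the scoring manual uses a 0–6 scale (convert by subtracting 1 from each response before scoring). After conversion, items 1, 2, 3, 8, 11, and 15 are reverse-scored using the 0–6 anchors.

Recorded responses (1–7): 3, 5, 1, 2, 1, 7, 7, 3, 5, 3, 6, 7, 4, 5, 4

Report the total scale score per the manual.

Convert to 0–6: 2, 4, 0, 1, 0, 6, 6, 2, 4, 2, 5, 6, 3, 4, 3
Reverse-coded (reversed = (0+6) − raw = 6 − raw):
  item 1: 6 − 2 = 4
  item 2: 6 − 4 = 2
  item 3: 6 − 0 = 6
  item 8: 6 − 2 = 4
  item 11: 6 − 5 = 1
  item 15: 6 − 3 = 3
Scored: 4, 2, 6, 1, 0, 6, 6, 4, 4, 2, 1, 6, 3, 4, 3
Total = 52

52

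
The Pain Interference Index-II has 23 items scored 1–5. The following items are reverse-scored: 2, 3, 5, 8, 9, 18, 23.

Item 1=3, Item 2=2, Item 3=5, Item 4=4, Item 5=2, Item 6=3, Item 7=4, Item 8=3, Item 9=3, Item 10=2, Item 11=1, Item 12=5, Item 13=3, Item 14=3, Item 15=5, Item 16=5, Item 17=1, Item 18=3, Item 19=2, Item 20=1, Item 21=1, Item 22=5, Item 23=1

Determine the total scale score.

Reverse-coded items (reversed = (1+5) − raw = 6 − raw):
  item 2: 6 − 2 = 4
  item 3: 6 − 5 = 1
  item 5: 6 − 2 = 4
  item 8: 6 − 3 = 3
  item 9: 6 − 3 = 3
  item 18: 6 − 3 = 3
  item 23: 6 − 1 = 5
Scored items: 3, 4, 1, 4, 4, 3, 4, 3, 3, 2, 1, 5, 3, 3, 5, 5, 1, 3, 2, 1, 1, 5, 5
Total = 3 + 4 + 1 + 4 + 4 + 3 + 4 + 3 + 3 + 2 + 1 + 5 + 3 + 3 + 5 + 5 + 1 + 3 + 2 + 1 + 1 + 5 + 5 = 71

71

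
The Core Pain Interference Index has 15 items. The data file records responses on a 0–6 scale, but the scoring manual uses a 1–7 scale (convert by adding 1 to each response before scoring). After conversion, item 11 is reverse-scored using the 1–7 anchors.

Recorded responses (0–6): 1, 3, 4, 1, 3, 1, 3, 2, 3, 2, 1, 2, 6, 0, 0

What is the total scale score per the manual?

Convert to 1–7: 2, 4, 5, 2, 4, 2, 4, 3, 4, 3, 2, 3, 7, 1, 1
Reverse-coded (on a 1–7 scale, reversed = 8 − raw):
  item 11: 8 − 2 = 6
Scored: 2, 4, 5, 2, 4, 2, 4, 3, 4, 3, 6, 3, 7, 1, 1
Total = 51

51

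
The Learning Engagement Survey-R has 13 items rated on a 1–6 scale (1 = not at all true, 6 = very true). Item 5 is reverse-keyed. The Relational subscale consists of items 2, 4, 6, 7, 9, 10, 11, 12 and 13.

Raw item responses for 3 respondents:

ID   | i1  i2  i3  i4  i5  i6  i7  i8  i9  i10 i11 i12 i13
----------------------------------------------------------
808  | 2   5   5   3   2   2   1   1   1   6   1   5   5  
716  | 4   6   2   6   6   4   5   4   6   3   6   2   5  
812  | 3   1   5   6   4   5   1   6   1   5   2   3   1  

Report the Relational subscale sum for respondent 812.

Respondent 812 raw: 3, 1, 5, 6, 4, 5, 1, 6, 1, 5, 2, 3, 1.
Relational items: 2, 4, 6, 7, 9, 10, 11, 12, 13.
Reverse-coded (reversed = (1+6) − raw = 7 − raw):
  item 2: 1
  item 4: 6
  item 6: 5
  item 7: 1
  item 9: 1
  item 10: 5
  item 11: 2
  item 12: 3
  item 13: 1
Sum = 1 + 6 + 5 + 1 + 1 + 5 + 2 + 3 + 1 = 25

25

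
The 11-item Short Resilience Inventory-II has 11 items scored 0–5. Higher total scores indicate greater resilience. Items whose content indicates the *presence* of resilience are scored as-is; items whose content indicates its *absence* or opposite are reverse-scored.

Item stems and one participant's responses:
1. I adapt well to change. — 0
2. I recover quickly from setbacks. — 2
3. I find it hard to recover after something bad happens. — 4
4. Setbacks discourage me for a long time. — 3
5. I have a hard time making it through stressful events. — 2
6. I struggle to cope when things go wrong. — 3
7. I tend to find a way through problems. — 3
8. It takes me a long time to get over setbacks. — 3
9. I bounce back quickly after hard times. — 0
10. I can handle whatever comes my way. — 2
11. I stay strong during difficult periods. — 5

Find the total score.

22

Items 3, 4, 5, 6, 8 describe the absence/opposite of resilience → reverse-score.
on a 0–5 scale, reversed = 5 − raw.
  item 1: 0
  item 2: 2
  item 3: 5 − 4 = 1
  item 4: 5 − 3 = 2
  item 5: 5 − 2 = 3
  item 6: 5 − 3 = 2
  item 7: 3
  item 8: 5 − 3 = 2
  item 9: 0
  item 10: 2
  item 11: 5
Total = 0 + 2 + 1 + 2 + 3 + 2 + 3 + 2 + 0 + 2 + 5 = 22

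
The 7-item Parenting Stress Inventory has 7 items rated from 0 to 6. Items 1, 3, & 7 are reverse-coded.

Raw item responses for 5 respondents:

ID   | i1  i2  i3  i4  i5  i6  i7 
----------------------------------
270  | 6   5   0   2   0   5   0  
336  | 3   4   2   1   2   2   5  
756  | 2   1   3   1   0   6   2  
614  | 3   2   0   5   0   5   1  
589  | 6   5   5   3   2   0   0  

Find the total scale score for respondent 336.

17

Respondent 336 raw: 3, 4, 2, 1, 2, 2, 5.
Reverse-coded (reversed = (0+6) − raw = 6 − raw):
  item 1: 6 − 3 = 3
  item 2: 4
  item 3: 6 − 2 = 4
  item 4: 1
  item 5: 2
  item 6: 2
  item 7: 6 − 5 = 1
Sum = 3 + 4 + 4 + 1 + 2 + 2 + 1 = 17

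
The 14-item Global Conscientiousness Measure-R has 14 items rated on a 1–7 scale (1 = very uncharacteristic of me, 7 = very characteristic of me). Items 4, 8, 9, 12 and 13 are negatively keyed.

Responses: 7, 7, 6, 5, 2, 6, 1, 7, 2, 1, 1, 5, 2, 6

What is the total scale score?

56

Negatively keyed items use 8 − raw:
  item 4: 8 − 5 = 3
  item 8: 8 − 7 = 1
  item 9: 8 − 2 = 6
  item 12: 8 − 5 = 3
  item 13: 8 − 2 = 6
Scored items: 7, 7, 6, 3, 2, 6, 1, 1, 6, 1, 1, 3, 6, 6
Total = 7 + 7 + 6 + 3 + 2 + 6 + 1 + 1 + 6 + 1 + 1 + 3 + 6 + 6 = 56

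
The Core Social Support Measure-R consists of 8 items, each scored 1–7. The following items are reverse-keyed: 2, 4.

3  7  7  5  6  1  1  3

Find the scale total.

25

Reversing items 2 and 4 with 8 − raw:
Total = 3 + (8−7) + 7 + (8−5) + 6 + 1 + 1 + 3
      = 3 + 1 + 7 + 3 + 6 + 1 + 1 + 3 = 25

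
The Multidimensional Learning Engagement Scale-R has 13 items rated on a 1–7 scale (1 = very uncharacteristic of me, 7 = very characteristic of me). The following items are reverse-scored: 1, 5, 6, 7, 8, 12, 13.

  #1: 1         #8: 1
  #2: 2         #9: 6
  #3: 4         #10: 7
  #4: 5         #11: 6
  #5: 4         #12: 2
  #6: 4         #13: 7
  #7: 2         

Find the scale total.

65

Raw sum = 51. Reverse-scored items: 1, 5, 6, 7, 8, 12, 13; their raw sum = 21.
Each reversal replaces raw with 8 − raw, changing the total by 8 − 2·raw per item.
Total = 51 + 7·8 − 2·21 = 51 + 56 − 42 = 65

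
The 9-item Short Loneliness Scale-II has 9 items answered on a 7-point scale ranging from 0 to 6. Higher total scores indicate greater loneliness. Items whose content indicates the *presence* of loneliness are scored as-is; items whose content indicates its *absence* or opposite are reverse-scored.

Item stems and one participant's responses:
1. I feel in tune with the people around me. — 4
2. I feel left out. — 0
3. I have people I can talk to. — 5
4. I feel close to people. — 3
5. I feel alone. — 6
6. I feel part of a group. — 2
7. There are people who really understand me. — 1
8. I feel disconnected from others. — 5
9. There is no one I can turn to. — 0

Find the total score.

Items 1, 3, 4, 6, 7 describe the absence/opposite of loneliness → reverse-score.
reverse-coded value = 6 − response.
  item 1: 6 − 4 = 2
  item 2: 0
  item 3: 6 − 5 = 1
  item 4: 6 − 3 = 3
  item 5: 6
  item 6: 6 − 2 = 4
  item 7: 6 − 1 = 5
  item 8: 5
  item 9: 0
Total = 2 + 0 + 1 + 3 + 6 + 4 + 5 + 5 + 0 = 26

26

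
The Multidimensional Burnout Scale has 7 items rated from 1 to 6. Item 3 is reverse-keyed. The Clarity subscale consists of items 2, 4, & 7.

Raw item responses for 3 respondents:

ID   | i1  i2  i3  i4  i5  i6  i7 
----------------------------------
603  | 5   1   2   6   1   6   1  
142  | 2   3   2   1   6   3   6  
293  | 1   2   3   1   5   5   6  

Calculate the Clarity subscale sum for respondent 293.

9

Respondent 293 raw: 1, 2, 3, 1, 5, 5, 6.
Clarity items: 2, 4, 7.
Reverse-coded (reverse-coded value = 7 − response):
  item 2: 2
  item 4: 1
  item 7: 6
Sum = 2 + 1 + 6 = 9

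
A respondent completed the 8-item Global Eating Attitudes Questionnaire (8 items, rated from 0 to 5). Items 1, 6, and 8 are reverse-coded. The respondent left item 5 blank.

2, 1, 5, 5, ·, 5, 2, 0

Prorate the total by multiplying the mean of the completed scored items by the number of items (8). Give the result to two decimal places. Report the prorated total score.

Reverse-coded (reverse-coded value = 5 − response):
  item 1: 5 − 2 = 3
  item 6: 5 − 5 = 0
  item 8: 5 − 0 = 5
Completed scored items (7 of 8): 3, 1, 5, 5, 0, 2, 5; sum = 21.
Person mean = 21 / 7 ≈ 3.0000
Prorated total = (21 / 7) × 8 = 24.00 (to 2 dp)

24.00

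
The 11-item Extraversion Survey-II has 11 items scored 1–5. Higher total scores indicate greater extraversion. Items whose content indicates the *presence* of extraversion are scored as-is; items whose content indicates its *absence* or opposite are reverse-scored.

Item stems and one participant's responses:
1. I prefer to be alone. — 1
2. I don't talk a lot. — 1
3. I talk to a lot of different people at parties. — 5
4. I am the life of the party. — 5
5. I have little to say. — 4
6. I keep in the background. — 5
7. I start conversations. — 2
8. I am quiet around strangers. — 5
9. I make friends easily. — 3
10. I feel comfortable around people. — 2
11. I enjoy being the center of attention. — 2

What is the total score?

33

Items 1, 2, 5, 6, 8 describe the absence/opposite of extraversion → reverse-score.
reverse-coded value = 6 − response.
  item 1: 6 − 1 = 5
  item 2: 6 − 1 = 5
  item 3: 5
  item 4: 5
  item 5: 6 − 4 = 2
  item 6: 6 − 5 = 1
  item 7: 2
  item 8: 6 − 5 = 1
  item 9: 3
  item 10: 2
  item 11: 2
Total = 5 + 5 + 5 + 5 + 2 + 1 + 2 + 1 + 3 + 2 + 2 = 33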